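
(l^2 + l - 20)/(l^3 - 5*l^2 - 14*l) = (-l^2 - l + 20)/(l*(-l^2 + 5*l + 14))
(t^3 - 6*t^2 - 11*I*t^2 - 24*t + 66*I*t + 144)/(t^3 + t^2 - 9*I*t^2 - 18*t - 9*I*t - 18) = (t^2 + t*(-6 - 8*I) + 48*I)/(t^2 + t*(1 - 6*I) - 6*I)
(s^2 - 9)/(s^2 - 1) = (s^2 - 9)/(s^2 - 1)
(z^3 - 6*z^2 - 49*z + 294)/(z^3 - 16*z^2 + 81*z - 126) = (z + 7)/(z - 3)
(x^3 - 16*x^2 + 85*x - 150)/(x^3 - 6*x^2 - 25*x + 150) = (x - 5)/(x + 5)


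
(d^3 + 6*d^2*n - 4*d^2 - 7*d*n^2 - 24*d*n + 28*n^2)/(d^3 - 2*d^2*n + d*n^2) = (d^2 + 7*d*n - 4*d - 28*n)/(d*(d - n))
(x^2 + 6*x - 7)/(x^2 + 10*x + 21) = (x - 1)/(x + 3)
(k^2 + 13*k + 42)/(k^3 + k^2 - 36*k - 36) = (k + 7)/(k^2 - 5*k - 6)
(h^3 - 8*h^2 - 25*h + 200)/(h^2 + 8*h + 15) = (h^2 - 13*h + 40)/(h + 3)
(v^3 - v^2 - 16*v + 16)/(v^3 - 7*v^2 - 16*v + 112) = (v - 1)/(v - 7)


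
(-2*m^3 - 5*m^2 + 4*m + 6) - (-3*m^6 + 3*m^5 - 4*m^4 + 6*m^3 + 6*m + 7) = 3*m^6 - 3*m^5 + 4*m^4 - 8*m^3 - 5*m^2 - 2*m - 1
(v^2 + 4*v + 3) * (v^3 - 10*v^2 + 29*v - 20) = v^5 - 6*v^4 - 8*v^3 + 66*v^2 + 7*v - 60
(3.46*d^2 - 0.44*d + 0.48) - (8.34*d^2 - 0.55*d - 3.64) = -4.88*d^2 + 0.11*d + 4.12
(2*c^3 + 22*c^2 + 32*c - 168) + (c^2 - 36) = 2*c^3 + 23*c^2 + 32*c - 204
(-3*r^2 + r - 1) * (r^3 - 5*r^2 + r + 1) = -3*r^5 + 16*r^4 - 9*r^3 + 3*r^2 - 1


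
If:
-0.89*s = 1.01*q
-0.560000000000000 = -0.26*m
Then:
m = 2.15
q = -0.881188118811881*s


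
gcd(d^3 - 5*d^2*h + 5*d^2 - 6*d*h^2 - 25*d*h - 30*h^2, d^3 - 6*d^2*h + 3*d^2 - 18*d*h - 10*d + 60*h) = d^2 - 6*d*h + 5*d - 30*h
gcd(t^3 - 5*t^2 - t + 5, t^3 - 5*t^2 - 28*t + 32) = t - 1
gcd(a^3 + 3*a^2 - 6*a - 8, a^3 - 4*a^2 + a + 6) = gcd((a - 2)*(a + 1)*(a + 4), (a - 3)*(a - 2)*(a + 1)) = a^2 - a - 2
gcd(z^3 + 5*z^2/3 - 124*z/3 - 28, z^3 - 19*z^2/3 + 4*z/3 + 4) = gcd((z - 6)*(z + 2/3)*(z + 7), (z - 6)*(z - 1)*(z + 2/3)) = z^2 - 16*z/3 - 4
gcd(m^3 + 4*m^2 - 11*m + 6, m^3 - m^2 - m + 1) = m^2 - 2*m + 1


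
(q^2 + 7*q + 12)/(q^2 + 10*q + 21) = (q + 4)/(q + 7)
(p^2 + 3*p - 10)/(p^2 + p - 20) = (p - 2)/(p - 4)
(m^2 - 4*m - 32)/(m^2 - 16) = (m - 8)/(m - 4)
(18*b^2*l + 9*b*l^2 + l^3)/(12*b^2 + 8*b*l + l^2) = l*(3*b + l)/(2*b + l)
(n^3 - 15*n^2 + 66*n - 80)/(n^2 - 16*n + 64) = (n^2 - 7*n + 10)/(n - 8)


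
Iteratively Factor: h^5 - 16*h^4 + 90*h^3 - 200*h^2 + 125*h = (h - 1)*(h^4 - 15*h^3 + 75*h^2 - 125*h) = (h - 5)*(h - 1)*(h^3 - 10*h^2 + 25*h) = (h - 5)^2*(h - 1)*(h^2 - 5*h) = h*(h - 5)^2*(h - 1)*(h - 5)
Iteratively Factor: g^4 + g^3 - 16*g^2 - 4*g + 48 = (g - 2)*(g^3 + 3*g^2 - 10*g - 24) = (g - 2)*(g + 4)*(g^2 - g - 6) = (g - 2)*(g + 2)*(g + 4)*(g - 3)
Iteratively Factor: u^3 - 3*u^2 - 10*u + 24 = (u - 4)*(u^2 + u - 6) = (u - 4)*(u - 2)*(u + 3)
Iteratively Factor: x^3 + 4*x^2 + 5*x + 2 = (x + 2)*(x^2 + 2*x + 1) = (x + 1)*(x + 2)*(x + 1)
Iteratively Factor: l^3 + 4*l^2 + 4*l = (l)*(l^2 + 4*l + 4) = l*(l + 2)*(l + 2)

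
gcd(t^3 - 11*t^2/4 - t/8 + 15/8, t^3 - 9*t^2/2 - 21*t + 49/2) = t - 1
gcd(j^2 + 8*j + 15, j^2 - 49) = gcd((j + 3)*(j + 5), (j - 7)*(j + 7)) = 1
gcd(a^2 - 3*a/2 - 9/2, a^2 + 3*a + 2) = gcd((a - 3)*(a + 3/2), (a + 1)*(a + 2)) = 1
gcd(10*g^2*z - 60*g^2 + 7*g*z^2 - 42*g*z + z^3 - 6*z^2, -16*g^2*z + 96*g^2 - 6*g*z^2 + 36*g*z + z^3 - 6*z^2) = 2*g*z - 12*g + z^2 - 6*z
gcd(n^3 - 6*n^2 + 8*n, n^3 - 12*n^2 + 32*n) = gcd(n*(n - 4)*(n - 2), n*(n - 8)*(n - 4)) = n^2 - 4*n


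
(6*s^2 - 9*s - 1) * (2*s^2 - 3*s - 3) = 12*s^4 - 36*s^3 + 7*s^2 + 30*s + 3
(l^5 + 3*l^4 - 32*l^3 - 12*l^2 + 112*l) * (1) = l^5 + 3*l^4 - 32*l^3 - 12*l^2 + 112*l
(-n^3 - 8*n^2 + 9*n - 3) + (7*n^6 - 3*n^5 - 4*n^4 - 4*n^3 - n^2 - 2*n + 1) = 7*n^6 - 3*n^5 - 4*n^4 - 5*n^3 - 9*n^2 + 7*n - 2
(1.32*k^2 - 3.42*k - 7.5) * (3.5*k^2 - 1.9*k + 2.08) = 4.62*k^4 - 14.478*k^3 - 17.0064*k^2 + 7.1364*k - 15.6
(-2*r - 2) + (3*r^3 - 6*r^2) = 3*r^3 - 6*r^2 - 2*r - 2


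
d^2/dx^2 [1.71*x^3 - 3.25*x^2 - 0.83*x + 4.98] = 10.26*x - 6.5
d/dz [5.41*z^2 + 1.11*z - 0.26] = 10.82*z + 1.11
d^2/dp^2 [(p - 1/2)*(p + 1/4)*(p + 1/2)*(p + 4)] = 12*p^2 + 51*p/2 + 3/2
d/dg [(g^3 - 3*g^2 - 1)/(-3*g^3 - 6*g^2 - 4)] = 3*g*(-5*g^3 - 7*g + 4)/(9*g^6 + 36*g^5 + 36*g^4 + 24*g^3 + 48*g^2 + 16)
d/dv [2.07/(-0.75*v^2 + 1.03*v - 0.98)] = (3.105*v - 2.1321)/(0.75*v^2 - 1.03*v + 0.98)^2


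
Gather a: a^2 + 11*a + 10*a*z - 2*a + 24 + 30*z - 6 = a^2 + a*(10*z + 9) + 30*z + 18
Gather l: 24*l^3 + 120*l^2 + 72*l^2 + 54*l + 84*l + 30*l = 24*l^3 + 192*l^2 + 168*l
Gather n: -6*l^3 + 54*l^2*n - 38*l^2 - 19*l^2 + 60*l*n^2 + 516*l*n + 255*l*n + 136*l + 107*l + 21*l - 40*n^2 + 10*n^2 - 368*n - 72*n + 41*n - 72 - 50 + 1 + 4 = -6*l^3 - 57*l^2 + 264*l + n^2*(60*l - 30) + n*(54*l^2 + 771*l - 399) - 117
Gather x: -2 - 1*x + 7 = 5 - x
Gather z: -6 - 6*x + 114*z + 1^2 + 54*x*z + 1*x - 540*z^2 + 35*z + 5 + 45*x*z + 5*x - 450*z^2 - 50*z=-990*z^2 + z*(99*x + 99)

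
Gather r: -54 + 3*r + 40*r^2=40*r^2 + 3*r - 54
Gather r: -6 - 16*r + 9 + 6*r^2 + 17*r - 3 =6*r^2 + r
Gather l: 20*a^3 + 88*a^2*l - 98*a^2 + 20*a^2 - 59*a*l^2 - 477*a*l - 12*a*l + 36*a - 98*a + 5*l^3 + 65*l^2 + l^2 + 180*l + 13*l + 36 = 20*a^3 - 78*a^2 - 62*a + 5*l^3 + l^2*(66 - 59*a) + l*(88*a^2 - 489*a + 193) + 36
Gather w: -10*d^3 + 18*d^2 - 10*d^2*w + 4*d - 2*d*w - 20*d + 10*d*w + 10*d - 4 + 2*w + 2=-10*d^3 + 18*d^2 - 6*d + w*(-10*d^2 + 8*d + 2) - 2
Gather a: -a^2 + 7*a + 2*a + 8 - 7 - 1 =-a^2 + 9*a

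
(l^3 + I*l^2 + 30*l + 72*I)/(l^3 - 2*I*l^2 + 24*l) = (l + 3*I)/l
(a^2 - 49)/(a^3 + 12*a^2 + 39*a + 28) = (a - 7)/(a^2 + 5*a + 4)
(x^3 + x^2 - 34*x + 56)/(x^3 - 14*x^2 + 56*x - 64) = (x + 7)/(x - 8)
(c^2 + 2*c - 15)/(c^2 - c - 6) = (c + 5)/(c + 2)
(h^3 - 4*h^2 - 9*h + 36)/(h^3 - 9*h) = (h - 4)/h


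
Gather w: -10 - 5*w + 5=-5*w - 5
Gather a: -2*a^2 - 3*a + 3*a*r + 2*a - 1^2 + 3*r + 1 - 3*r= -2*a^2 + a*(3*r - 1)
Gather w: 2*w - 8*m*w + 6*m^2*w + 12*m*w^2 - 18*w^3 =12*m*w^2 - 18*w^3 + w*(6*m^2 - 8*m + 2)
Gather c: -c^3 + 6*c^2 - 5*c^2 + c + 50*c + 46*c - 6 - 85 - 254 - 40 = -c^3 + c^2 + 97*c - 385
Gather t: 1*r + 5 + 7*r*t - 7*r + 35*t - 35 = -6*r + t*(7*r + 35) - 30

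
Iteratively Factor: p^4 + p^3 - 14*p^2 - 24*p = (p + 2)*(p^3 - p^2 - 12*p) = p*(p + 2)*(p^2 - p - 12) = p*(p - 4)*(p + 2)*(p + 3)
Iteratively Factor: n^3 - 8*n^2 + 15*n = (n - 3)*(n^2 - 5*n) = n*(n - 3)*(n - 5)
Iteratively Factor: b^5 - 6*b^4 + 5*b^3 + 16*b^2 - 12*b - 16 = (b - 2)*(b^4 - 4*b^3 - 3*b^2 + 10*b + 8) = (b - 2)*(b + 1)*(b^3 - 5*b^2 + 2*b + 8) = (b - 2)*(b + 1)^2*(b^2 - 6*b + 8) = (b - 4)*(b - 2)*(b + 1)^2*(b - 2)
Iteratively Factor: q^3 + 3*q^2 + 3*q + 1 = (q + 1)*(q^2 + 2*q + 1) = (q + 1)^2*(q + 1)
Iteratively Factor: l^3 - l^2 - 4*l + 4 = (l - 1)*(l^2 - 4) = (l - 1)*(l + 2)*(l - 2)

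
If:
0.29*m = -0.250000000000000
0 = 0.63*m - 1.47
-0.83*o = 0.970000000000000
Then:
No Solution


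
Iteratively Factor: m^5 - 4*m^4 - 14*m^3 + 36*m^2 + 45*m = (m + 1)*(m^4 - 5*m^3 - 9*m^2 + 45*m) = (m + 1)*(m + 3)*(m^3 - 8*m^2 + 15*m) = m*(m + 1)*(m + 3)*(m^2 - 8*m + 15) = m*(m - 3)*(m + 1)*(m + 3)*(m - 5)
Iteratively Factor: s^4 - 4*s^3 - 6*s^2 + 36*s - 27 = (s - 1)*(s^3 - 3*s^2 - 9*s + 27) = (s - 3)*(s - 1)*(s^2 - 9) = (s - 3)*(s - 1)*(s + 3)*(s - 3)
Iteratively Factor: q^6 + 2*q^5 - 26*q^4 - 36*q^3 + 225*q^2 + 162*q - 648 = (q + 4)*(q^5 - 2*q^4 - 18*q^3 + 36*q^2 + 81*q - 162) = (q - 3)*(q + 4)*(q^4 + q^3 - 15*q^2 - 9*q + 54) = (q - 3)^2*(q + 4)*(q^3 + 4*q^2 - 3*q - 18) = (q - 3)^2*(q + 3)*(q + 4)*(q^2 + q - 6) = (q - 3)^2*(q + 3)^2*(q + 4)*(q - 2)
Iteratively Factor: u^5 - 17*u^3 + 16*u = (u + 4)*(u^4 - 4*u^3 - u^2 + 4*u) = (u - 1)*(u + 4)*(u^3 - 3*u^2 - 4*u) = u*(u - 1)*(u + 4)*(u^2 - 3*u - 4) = u*(u - 4)*(u - 1)*(u + 4)*(u + 1)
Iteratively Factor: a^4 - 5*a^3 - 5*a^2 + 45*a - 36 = (a + 3)*(a^3 - 8*a^2 + 19*a - 12) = (a - 3)*(a + 3)*(a^2 - 5*a + 4) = (a - 3)*(a - 1)*(a + 3)*(a - 4)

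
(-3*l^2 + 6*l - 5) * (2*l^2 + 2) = -6*l^4 + 12*l^3 - 16*l^2 + 12*l - 10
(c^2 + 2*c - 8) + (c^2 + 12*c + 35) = 2*c^2 + 14*c + 27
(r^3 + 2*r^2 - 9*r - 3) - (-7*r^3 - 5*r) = 8*r^3 + 2*r^2 - 4*r - 3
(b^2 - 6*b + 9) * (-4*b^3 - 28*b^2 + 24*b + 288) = -4*b^5 - 4*b^4 + 156*b^3 - 108*b^2 - 1512*b + 2592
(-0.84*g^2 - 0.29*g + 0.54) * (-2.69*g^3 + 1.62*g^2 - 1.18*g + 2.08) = 2.2596*g^5 - 0.5807*g^4 - 0.9312*g^3 - 0.5302*g^2 - 1.2404*g + 1.1232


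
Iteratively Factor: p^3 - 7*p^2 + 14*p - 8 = (p - 4)*(p^2 - 3*p + 2) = (p - 4)*(p - 1)*(p - 2)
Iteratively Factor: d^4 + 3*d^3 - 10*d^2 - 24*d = (d + 2)*(d^3 + d^2 - 12*d) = d*(d + 2)*(d^2 + d - 12) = d*(d + 2)*(d + 4)*(d - 3)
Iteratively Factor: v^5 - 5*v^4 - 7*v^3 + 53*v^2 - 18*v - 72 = (v - 3)*(v^4 - 2*v^3 - 13*v^2 + 14*v + 24) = (v - 3)*(v - 2)*(v^3 - 13*v - 12) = (v - 3)*(v - 2)*(v + 1)*(v^2 - v - 12) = (v - 3)*(v - 2)*(v + 1)*(v + 3)*(v - 4)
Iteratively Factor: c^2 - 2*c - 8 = (c - 4)*(c + 2)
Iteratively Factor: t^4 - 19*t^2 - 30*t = (t - 5)*(t^3 + 5*t^2 + 6*t) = (t - 5)*(t + 2)*(t^2 + 3*t) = (t - 5)*(t + 2)*(t + 3)*(t)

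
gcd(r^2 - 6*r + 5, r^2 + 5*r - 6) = r - 1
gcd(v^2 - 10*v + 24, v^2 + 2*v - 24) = v - 4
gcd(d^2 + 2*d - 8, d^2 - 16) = d + 4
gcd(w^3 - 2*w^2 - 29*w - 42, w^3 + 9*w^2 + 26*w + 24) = w^2 + 5*w + 6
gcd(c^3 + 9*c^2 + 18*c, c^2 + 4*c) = c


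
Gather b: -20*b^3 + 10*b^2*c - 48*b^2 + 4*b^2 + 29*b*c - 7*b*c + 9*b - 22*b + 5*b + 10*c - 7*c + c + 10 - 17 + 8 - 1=-20*b^3 + b^2*(10*c - 44) + b*(22*c - 8) + 4*c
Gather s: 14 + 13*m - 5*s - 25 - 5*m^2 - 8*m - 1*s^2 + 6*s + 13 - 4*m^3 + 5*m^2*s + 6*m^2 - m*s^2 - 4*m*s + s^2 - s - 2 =-4*m^3 + m^2 - m*s^2 + 5*m + s*(5*m^2 - 4*m)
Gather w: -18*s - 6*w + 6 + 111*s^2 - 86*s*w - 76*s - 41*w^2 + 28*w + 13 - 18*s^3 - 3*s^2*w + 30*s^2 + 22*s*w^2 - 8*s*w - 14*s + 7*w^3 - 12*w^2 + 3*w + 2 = -18*s^3 + 141*s^2 - 108*s + 7*w^3 + w^2*(22*s - 53) + w*(-3*s^2 - 94*s + 25) + 21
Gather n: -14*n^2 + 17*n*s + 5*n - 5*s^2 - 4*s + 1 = -14*n^2 + n*(17*s + 5) - 5*s^2 - 4*s + 1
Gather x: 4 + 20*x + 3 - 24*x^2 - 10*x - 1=-24*x^2 + 10*x + 6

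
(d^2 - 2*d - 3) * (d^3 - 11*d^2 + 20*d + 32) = d^5 - 13*d^4 + 39*d^3 + 25*d^2 - 124*d - 96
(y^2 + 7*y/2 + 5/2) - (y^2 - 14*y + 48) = 35*y/2 - 91/2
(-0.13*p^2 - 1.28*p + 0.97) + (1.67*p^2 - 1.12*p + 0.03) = 1.54*p^2 - 2.4*p + 1.0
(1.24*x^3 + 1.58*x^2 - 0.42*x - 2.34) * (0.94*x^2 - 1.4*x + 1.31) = 1.1656*x^5 - 0.2508*x^4 - 0.9824*x^3 + 0.4582*x^2 + 2.7258*x - 3.0654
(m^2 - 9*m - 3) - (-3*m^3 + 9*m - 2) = 3*m^3 + m^2 - 18*m - 1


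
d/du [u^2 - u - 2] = 2*u - 1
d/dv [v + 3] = 1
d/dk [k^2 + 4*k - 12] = 2*k + 4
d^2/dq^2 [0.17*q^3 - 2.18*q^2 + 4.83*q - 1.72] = 1.02*q - 4.36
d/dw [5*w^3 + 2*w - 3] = 15*w^2 + 2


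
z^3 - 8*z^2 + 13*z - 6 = (z - 6)*(z - 1)^2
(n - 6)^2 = n^2 - 12*n + 36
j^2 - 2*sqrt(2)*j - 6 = (j - 3*sqrt(2))*(j + sqrt(2))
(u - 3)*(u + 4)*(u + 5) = u^3 + 6*u^2 - 7*u - 60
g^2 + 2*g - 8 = (g - 2)*(g + 4)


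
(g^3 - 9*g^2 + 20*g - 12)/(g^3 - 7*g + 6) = (g - 6)/(g + 3)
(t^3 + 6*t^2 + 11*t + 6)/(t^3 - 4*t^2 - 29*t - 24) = (t + 2)/(t - 8)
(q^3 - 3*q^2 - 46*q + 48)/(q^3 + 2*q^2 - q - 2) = (q^2 - 2*q - 48)/(q^2 + 3*q + 2)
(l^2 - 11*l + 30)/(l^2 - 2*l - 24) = (l - 5)/(l + 4)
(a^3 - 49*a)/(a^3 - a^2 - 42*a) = (a + 7)/(a + 6)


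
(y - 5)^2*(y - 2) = y^3 - 12*y^2 + 45*y - 50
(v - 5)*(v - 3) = v^2 - 8*v + 15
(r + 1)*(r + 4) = r^2 + 5*r + 4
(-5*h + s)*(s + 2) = -5*h*s - 10*h + s^2 + 2*s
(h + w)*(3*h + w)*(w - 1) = 3*h^2*w - 3*h^2 + 4*h*w^2 - 4*h*w + w^3 - w^2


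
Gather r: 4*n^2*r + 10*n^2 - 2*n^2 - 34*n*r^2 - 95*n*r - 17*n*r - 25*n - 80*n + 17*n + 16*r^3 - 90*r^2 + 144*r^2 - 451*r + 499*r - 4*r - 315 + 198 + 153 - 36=8*n^2 - 88*n + 16*r^3 + r^2*(54 - 34*n) + r*(4*n^2 - 112*n + 44)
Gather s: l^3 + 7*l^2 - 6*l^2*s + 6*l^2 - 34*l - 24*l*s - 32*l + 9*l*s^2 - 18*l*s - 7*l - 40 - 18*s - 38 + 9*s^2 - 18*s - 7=l^3 + 13*l^2 - 73*l + s^2*(9*l + 9) + s*(-6*l^2 - 42*l - 36) - 85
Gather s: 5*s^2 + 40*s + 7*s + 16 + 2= 5*s^2 + 47*s + 18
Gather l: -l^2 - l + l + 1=1 - l^2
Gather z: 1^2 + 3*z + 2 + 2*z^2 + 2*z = 2*z^2 + 5*z + 3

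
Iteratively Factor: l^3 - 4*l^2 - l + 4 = (l + 1)*(l^2 - 5*l + 4) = (l - 1)*(l + 1)*(l - 4)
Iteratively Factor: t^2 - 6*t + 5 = (t - 5)*(t - 1)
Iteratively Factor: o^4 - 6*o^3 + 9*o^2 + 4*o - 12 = (o - 3)*(o^3 - 3*o^2 + 4) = (o - 3)*(o - 2)*(o^2 - o - 2) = (o - 3)*(o - 2)^2*(o + 1)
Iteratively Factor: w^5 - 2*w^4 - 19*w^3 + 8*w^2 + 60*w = (w - 2)*(w^4 - 19*w^2 - 30*w) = (w - 2)*(w + 3)*(w^3 - 3*w^2 - 10*w) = (w - 2)*(w + 2)*(w + 3)*(w^2 - 5*w) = (w - 5)*(w - 2)*(w + 2)*(w + 3)*(w)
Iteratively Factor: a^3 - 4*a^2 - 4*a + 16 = (a - 2)*(a^2 - 2*a - 8) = (a - 4)*(a - 2)*(a + 2)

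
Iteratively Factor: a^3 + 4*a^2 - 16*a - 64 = (a + 4)*(a^2 - 16) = (a - 4)*(a + 4)*(a + 4)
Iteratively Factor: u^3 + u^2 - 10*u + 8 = (u - 1)*(u^2 + 2*u - 8) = (u - 1)*(u + 4)*(u - 2)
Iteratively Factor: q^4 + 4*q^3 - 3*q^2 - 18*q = (q + 3)*(q^3 + q^2 - 6*q) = q*(q + 3)*(q^2 + q - 6) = q*(q + 3)^2*(q - 2)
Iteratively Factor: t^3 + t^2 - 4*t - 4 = (t + 2)*(t^2 - t - 2) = (t - 2)*(t + 2)*(t + 1)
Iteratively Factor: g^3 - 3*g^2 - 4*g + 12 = (g - 3)*(g^2 - 4) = (g - 3)*(g - 2)*(g + 2)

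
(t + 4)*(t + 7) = t^2 + 11*t + 28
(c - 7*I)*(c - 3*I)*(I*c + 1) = I*c^3 + 11*c^2 - 31*I*c - 21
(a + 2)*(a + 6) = a^2 + 8*a + 12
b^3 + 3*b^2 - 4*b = b*(b - 1)*(b + 4)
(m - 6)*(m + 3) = m^2 - 3*m - 18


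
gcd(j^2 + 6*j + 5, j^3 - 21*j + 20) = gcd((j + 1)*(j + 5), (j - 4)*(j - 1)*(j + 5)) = j + 5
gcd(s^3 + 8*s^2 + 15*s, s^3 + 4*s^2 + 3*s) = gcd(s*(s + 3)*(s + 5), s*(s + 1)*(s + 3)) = s^2 + 3*s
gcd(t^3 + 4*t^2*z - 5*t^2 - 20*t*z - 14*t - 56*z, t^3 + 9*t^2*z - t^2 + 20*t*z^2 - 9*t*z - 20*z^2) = t + 4*z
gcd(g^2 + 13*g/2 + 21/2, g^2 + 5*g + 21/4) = g + 7/2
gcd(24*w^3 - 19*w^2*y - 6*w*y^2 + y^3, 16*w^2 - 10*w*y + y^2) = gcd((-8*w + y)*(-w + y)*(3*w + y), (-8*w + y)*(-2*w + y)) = -8*w + y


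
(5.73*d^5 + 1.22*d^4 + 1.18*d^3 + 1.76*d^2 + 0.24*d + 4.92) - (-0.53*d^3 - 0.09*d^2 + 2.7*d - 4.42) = 5.73*d^5 + 1.22*d^4 + 1.71*d^3 + 1.85*d^2 - 2.46*d + 9.34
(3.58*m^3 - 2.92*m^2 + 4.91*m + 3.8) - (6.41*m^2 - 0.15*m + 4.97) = 3.58*m^3 - 9.33*m^2 + 5.06*m - 1.17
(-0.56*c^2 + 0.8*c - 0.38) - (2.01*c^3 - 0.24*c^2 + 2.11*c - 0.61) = -2.01*c^3 - 0.32*c^2 - 1.31*c + 0.23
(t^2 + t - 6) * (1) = t^2 + t - 6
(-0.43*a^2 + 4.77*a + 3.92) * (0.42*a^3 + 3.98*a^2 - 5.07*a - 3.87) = -0.1806*a^5 + 0.292*a^4 + 22.8111*a^3 - 6.9182*a^2 - 38.3343*a - 15.1704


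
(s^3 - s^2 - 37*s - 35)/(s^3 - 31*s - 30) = (s - 7)/(s - 6)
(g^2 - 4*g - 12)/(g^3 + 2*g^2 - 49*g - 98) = (g - 6)/(g^2 - 49)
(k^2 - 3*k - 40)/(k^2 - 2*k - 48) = (k + 5)/(k + 6)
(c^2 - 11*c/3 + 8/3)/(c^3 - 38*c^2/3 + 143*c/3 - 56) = (c - 1)/(c^2 - 10*c + 21)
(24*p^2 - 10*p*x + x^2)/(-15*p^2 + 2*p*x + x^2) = (24*p^2 - 10*p*x + x^2)/(-15*p^2 + 2*p*x + x^2)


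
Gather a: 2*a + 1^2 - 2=2*a - 1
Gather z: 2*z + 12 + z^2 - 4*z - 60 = z^2 - 2*z - 48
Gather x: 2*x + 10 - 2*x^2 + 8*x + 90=-2*x^2 + 10*x + 100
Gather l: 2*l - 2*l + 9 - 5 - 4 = 0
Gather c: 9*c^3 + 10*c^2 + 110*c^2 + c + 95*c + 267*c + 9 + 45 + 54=9*c^3 + 120*c^2 + 363*c + 108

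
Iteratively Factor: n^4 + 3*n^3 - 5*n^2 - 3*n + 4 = (n + 4)*(n^3 - n^2 - n + 1) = (n + 1)*(n + 4)*(n^2 - 2*n + 1) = (n - 1)*(n + 1)*(n + 4)*(n - 1)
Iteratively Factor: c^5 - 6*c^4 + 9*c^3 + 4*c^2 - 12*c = (c)*(c^4 - 6*c^3 + 9*c^2 + 4*c - 12) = c*(c + 1)*(c^3 - 7*c^2 + 16*c - 12) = c*(c - 2)*(c + 1)*(c^2 - 5*c + 6) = c*(c - 2)^2*(c + 1)*(c - 3)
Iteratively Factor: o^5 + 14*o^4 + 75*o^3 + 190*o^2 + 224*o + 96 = (o + 1)*(o^4 + 13*o^3 + 62*o^2 + 128*o + 96) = (o + 1)*(o + 4)*(o^3 + 9*o^2 + 26*o + 24) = (o + 1)*(o + 2)*(o + 4)*(o^2 + 7*o + 12) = (o + 1)*(o + 2)*(o + 4)^2*(o + 3)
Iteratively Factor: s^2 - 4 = (s - 2)*(s + 2)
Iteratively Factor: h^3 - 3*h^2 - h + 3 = (h + 1)*(h^2 - 4*h + 3) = (h - 3)*(h + 1)*(h - 1)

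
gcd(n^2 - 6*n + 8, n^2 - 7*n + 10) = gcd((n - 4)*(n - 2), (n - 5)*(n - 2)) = n - 2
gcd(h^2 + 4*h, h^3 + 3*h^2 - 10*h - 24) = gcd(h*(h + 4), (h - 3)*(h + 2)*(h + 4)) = h + 4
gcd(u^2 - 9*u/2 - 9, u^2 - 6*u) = u - 6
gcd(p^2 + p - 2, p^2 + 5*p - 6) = p - 1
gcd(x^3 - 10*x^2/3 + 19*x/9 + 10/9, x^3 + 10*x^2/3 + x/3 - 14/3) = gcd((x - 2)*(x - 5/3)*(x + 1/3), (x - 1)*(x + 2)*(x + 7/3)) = 1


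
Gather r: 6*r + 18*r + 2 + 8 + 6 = 24*r + 16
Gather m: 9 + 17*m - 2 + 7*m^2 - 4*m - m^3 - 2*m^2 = -m^3 + 5*m^2 + 13*m + 7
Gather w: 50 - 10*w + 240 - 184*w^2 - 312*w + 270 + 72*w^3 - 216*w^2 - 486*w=72*w^3 - 400*w^2 - 808*w + 560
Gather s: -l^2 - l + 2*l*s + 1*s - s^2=-l^2 - l - s^2 + s*(2*l + 1)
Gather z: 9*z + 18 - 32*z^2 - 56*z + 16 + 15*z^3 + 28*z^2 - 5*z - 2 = 15*z^3 - 4*z^2 - 52*z + 32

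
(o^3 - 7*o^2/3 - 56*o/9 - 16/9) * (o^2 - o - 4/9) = o^5 - 10*o^4/3 - 13*o^3/3 + 148*o^2/27 + 368*o/81 + 64/81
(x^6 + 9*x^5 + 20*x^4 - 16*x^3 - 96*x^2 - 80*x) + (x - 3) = x^6 + 9*x^5 + 20*x^4 - 16*x^3 - 96*x^2 - 79*x - 3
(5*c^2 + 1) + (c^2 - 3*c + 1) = 6*c^2 - 3*c + 2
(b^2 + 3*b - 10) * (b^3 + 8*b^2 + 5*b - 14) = b^5 + 11*b^4 + 19*b^3 - 79*b^2 - 92*b + 140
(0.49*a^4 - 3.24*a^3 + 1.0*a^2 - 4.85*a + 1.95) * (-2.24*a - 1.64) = -1.0976*a^5 + 6.454*a^4 + 3.0736*a^3 + 9.224*a^2 + 3.586*a - 3.198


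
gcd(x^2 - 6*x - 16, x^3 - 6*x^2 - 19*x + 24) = x - 8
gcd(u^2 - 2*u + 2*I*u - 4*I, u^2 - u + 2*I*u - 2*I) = u + 2*I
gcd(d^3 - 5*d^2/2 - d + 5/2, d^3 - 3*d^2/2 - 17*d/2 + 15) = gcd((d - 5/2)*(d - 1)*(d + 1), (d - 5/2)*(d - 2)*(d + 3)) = d - 5/2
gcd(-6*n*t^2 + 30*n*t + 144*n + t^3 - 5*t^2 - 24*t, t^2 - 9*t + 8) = t - 8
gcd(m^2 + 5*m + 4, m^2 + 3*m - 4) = m + 4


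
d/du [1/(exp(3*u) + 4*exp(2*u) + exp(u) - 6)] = (-3*exp(2*u) - 8*exp(u) - 1)*exp(u)/(exp(3*u) + 4*exp(2*u) + exp(u) - 6)^2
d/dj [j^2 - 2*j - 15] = 2*j - 2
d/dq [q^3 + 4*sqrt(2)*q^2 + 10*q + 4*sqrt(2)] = 3*q^2 + 8*sqrt(2)*q + 10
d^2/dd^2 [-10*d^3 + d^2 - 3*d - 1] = 2 - 60*d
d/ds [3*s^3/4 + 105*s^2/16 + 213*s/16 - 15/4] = 9*s^2/4 + 105*s/8 + 213/16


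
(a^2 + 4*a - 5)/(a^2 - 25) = (a - 1)/(a - 5)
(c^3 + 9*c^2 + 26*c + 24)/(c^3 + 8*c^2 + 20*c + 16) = (c + 3)/(c + 2)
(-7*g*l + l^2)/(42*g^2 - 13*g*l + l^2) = -l/(6*g - l)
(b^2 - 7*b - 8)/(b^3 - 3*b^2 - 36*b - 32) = 1/(b + 4)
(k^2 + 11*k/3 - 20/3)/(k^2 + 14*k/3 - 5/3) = (3*k - 4)/(3*k - 1)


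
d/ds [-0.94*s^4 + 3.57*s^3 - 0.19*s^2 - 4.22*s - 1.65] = -3.76*s^3 + 10.71*s^2 - 0.38*s - 4.22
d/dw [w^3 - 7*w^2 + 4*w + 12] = 3*w^2 - 14*w + 4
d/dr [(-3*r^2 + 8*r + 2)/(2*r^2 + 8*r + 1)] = 2*(-20*r^2 - 7*r - 4)/(4*r^4 + 32*r^3 + 68*r^2 + 16*r + 1)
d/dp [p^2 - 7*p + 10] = 2*p - 7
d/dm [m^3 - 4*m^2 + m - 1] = 3*m^2 - 8*m + 1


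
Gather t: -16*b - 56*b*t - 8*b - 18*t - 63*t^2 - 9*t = -24*b - 63*t^2 + t*(-56*b - 27)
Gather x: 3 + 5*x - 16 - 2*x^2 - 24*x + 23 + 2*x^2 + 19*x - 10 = 0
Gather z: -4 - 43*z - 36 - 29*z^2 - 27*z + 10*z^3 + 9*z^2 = 10*z^3 - 20*z^2 - 70*z - 40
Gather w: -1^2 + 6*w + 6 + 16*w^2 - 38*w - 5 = 16*w^2 - 32*w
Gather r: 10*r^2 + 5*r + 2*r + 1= 10*r^2 + 7*r + 1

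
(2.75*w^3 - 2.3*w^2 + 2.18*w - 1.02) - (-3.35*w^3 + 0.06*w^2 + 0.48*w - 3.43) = 6.1*w^3 - 2.36*w^2 + 1.7*w + 2.41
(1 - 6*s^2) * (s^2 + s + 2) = -6*s^4 - 6*s^3 - 11*s^2 + s + 2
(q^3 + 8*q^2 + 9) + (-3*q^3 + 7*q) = -2*q^3 + 8*q^2 + 7*q + 9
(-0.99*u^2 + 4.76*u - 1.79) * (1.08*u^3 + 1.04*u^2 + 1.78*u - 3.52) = -1.0692*u^5 + 4.1112*u^4 + 1.255*u^3 + 10.096*u^2 - 19.9414*u + 6.3008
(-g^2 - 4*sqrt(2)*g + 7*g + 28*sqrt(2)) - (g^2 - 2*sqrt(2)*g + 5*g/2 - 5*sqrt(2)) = -2*g^2 - 2*sqrt(2)*g + 9*g/2 + 33*sqrt(2)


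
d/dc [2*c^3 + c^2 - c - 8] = 6*c^2 + 2*c - 1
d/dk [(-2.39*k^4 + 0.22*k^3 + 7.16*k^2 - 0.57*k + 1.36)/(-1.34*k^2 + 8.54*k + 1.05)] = (6.4052*k^5 - 61.5266*k^4 - 6.2804*k^3 + 61.0756*k^2 + 18.6808*k - 12.2129)/(1.7956*k^4 - 22.8872*k^3 + 70.1176*k^2 + 17.934*k + 1.1025)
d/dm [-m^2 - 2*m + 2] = -2*m - 2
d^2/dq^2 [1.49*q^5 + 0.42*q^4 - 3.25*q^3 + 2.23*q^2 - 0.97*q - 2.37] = 29.8*q^3 + 5.04*q^2 - 19.5*q + 4.46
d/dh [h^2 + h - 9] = 2*h + 1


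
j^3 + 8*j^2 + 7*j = j*(j + 1)*(j + 7)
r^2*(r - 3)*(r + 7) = r^4 + 4*r^3 - 21*r^2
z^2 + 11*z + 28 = (z + 4)*(z + 7)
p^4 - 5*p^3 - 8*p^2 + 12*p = p*(p - 6)*(p - 1)*(p + 2)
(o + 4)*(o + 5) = o^2 + 9*o + 20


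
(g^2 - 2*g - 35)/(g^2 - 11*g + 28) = (g + 5)/(g - 4)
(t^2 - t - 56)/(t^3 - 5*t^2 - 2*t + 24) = (t^2 - t - 56)/(t^3 - 5*t^2 - 2*t + 24)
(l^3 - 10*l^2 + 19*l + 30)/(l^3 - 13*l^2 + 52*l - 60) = (l + 1)/(l - 2)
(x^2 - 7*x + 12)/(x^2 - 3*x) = (x - 4)/x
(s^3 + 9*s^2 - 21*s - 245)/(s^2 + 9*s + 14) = (s^2 + 2*s - 35)/(s + 2)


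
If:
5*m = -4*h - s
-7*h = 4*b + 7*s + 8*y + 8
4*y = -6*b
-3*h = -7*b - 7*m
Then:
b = -2*y/3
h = 2/9 - y/2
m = 19*y/42 + 2/21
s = -11*y/42 - 86/63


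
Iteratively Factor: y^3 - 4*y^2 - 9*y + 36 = (y - 4)*(y^2 - 9) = (y - 4)*(y - 3)*(y + 3)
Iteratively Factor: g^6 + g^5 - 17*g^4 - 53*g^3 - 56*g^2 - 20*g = (g + 2)*(g^5 - g^4 - 15*g^3 - 23*g^2 - 10*g) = (g + 1)*(g + 2)*(g^4 - 2*g^3 - 13*g^2 - 10*g) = (g - 5)*(g + 1)*(g + 2)*(g^3 + 3*g^2 + 2*g) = (g - 5)*(g + 1)^2*(g + 2)*(g^2 + 2*g) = (g - 5)*(g + 1)^2*(g + 2)^2*(g)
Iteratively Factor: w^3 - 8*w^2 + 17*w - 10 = (w - 2)*(w^2 - 6*w + 5) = (w - 5)*(w - 2)*(w - 1)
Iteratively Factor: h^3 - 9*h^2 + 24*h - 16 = (h - 4)*(h^2 - 5*h + 4) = (h - 4)^2*(h - 1)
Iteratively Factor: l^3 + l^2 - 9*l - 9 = (l + 3)*(l^2 - 2*l - 3) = (l - 3)*(l + 3)*(l + 1)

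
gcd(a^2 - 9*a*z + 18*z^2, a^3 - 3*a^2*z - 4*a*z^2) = 1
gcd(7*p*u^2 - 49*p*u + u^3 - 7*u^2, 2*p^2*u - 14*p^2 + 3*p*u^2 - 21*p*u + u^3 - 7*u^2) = u - 7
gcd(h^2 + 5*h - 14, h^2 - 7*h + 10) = h - 2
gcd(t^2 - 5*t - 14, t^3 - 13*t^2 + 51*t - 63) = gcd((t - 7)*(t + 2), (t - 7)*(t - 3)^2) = t - 7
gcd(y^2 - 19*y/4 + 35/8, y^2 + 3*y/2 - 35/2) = y - 7/2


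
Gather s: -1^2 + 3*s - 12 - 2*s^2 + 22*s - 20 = -2*s^2 + 25*s - 33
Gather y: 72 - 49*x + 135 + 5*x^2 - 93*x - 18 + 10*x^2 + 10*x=15*x^2 - 132*x + 189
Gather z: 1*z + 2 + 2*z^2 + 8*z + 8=2*z^2 + 9*z + 10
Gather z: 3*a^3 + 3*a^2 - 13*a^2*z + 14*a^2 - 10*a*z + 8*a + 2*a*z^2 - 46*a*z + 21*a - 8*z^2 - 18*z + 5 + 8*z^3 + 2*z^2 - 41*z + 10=3*a^3 + 17*a^2 + 29*a + 8*z^3 + z^2*(2*a - 6) + z*(-13*a^2 - 56*a - 59) + 15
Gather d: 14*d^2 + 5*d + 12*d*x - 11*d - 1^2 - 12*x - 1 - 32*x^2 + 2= 14*d^2 + d*(12*x - 6) - 32*x^2 - 12*x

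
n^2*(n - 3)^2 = n^4 - 6*n^3 + 9*n^2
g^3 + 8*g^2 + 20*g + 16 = (g + 2)^2*(g + 4)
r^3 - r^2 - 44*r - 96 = (r - 8)*(r + 3)*(r + 4)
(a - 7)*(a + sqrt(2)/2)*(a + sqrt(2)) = a^3 - 7*a^2 + 3*sqrt(2)*a^2/2 - 21*sqrt(2)*a/2 + a - 7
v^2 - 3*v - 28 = (v - 7)*(v + 4)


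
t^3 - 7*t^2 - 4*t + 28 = (t - 7)*(t - 2)*(t + 2)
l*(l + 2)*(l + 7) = l^3 + 9*l^2 + 14*l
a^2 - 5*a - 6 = (a - 6)*(a + 1)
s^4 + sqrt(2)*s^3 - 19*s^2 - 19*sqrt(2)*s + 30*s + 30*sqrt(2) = (s - 3)*(s - 2)*(s + 5)*(s + sqrt(2))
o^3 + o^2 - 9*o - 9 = (o - 3)*(o + 1)*(o + 3)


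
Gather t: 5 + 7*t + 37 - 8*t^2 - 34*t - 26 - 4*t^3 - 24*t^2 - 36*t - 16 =-4*t^3 - 32*t^2 - 63*t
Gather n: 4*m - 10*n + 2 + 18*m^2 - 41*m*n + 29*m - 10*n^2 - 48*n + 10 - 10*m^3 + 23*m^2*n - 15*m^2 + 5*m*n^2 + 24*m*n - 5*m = -10*m^3 + 3*m^2 + 28*m + n^2*(5*m - 10) + n*(23*m^2 - 17*m - 58) + 12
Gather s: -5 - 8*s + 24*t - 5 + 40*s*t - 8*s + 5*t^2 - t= s*(40*t - 16) + 5*t^2 + 23*t - 10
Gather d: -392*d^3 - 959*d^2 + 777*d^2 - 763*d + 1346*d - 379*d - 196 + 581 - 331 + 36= -392*d^3 - 182*d^2 + 204*d + 90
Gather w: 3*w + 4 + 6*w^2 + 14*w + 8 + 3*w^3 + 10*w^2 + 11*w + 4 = 3*w^3 + 16*w^2 + 28*w + 16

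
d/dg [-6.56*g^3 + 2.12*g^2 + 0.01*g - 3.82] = -19.68*g^2 + 4.24*g + 0.01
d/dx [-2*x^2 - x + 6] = -4*x - 1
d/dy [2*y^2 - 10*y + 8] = 4*y - 10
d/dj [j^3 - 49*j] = 3*j^2 - 49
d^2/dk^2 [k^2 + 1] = 2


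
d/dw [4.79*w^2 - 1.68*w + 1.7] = 9.58*w - 1.68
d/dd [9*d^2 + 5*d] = 18*d + 5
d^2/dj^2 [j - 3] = 0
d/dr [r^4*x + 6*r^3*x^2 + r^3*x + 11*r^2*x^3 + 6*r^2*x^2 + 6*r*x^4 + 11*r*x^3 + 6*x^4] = x*(4*r^3 + 18*r^2*x + 3*r^2 + 22*r*x^2 + 12*r*x + 6*x^3 + 11*x^2)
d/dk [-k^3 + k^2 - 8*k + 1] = -3*k^2 + 2*k - 8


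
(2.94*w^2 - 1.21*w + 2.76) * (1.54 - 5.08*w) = -14.9352*w^3 + 10.6744*w^2 - 15.8842*w + 4.2504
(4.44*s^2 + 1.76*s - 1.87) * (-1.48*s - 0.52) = -6.5712*s^3 - 4.9136*s^2 + 1.8524*s + 0.9724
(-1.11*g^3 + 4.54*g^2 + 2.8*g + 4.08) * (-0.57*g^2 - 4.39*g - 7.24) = 0.6327*g^5 + 2.2851*g^4 - 13.4902*g^3 - 47.4872*g^2 - 38.1832*g - 29.5392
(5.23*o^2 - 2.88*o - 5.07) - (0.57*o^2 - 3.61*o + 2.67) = 4.66*o^2 + 0.73*o - 7.74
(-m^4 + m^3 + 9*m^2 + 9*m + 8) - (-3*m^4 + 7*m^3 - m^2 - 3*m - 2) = 2*m^4 - 6*m^3 + 10*m^2 + 12*m + 10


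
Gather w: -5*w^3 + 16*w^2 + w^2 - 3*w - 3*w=-5*w^3 + 17*w^2 - 6*w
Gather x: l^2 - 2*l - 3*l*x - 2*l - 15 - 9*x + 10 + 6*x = l^2 - 4*l + x*(-3*l - 3) - 5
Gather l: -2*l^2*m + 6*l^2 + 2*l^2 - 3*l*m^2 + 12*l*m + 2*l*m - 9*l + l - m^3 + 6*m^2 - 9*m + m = l^2*(8 - 2*m) + l*(-3*m^2 + 14*m - 8) - m^3 + 6*m^2 - 8*m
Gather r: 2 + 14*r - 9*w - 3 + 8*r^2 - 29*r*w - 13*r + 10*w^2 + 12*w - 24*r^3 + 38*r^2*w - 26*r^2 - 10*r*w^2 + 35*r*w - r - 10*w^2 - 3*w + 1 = -24*r^3 + r^2*(38*w - 18) + r*(-10*w^2 + 6*w)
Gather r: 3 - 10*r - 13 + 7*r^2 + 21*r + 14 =7*r^2 + 11*r + 4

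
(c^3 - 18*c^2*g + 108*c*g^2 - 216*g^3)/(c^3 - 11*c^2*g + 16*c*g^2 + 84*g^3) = (c^2 - 12*c*g + 36*g^2)/(c^2 - 5*c*g - 14*g^2)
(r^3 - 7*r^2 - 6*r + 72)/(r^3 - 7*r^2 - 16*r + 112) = (r^2 - 3*r - 18)/(r^2 - 3*r - 28)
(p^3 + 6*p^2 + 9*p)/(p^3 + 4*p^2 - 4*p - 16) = p*(p^2 + 6*p + 9)/(p^3 + 4*p^2 - 4*p - 16)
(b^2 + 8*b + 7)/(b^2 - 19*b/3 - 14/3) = 3*(b^2 + 8*b + 7)/(3*b^2 - 19*b - 14)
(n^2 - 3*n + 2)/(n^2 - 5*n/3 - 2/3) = 3*(n - 1)/(3*n + 1)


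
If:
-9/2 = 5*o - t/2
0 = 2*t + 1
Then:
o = -19/20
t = -1/2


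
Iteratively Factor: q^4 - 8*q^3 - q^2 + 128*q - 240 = (q - 3)*(q^3 - 5*q^2 - 16*q + 80) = (q - 3)*(q + 4)*(q^2 - 9*q + 20) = (q - 4)*(q - 3)*(q + 4)*(q - 5)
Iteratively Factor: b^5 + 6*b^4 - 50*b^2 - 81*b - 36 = (b + 3)*(b^4 + 3*b^3 - 9*b^2 - 23*b - 12) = (b - 3)*(b + 3)*(b^3 + 6*b^2 + 9*b + 4) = (b - 3)*(b + 1)*(b + 3)*(b^2 + 5*b + 4) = (b - 3)*(b + 1)*(b + 3)*(b + 4)*(b + 1)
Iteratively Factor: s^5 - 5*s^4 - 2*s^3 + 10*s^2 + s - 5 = (s - 1)*(s^4 - 4*s^3 - 6*s^2 + 4*s + 5) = (s - 1)*(s + 1)*(s^3 - 5*s^2 - s + 5) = (s - 5)*(s - 1)*(s + 1)*(s^2 - 1) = (s - 5)*(s - 1)^2*(s + 1)*(s + 1)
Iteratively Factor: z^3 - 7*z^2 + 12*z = (z - 4)*(z^2 - 3*z) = (z - 4)*(z - 3)*(z)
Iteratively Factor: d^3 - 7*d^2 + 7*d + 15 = (d + 1)*(d^2 - 8*d + 15) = (d - 3)*(d + 1)*(d - 5)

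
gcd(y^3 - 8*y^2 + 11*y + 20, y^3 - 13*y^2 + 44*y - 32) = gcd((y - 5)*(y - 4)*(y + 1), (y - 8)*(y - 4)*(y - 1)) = y - 4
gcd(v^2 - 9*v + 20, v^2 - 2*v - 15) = v - 5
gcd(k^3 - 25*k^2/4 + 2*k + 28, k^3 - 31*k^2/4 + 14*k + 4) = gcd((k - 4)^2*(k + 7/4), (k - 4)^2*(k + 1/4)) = k^2 - 8*k + 16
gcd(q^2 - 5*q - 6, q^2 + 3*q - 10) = 1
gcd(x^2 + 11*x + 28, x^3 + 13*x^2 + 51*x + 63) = x + 7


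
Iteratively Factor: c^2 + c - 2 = (c + 2)*(c - 1)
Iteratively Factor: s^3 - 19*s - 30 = (s + 2)*(s^2 - 2*s - 15) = (s - 5)*(s + 2)*(s + 3)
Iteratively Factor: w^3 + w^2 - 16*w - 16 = (w + 4)*(w^2 - 3*w - 4) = (w - 4)*(w + 4)*(w + 1)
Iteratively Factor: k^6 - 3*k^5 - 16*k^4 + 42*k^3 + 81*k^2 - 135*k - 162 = (k - 3)*(k^5 - 16*k^3 - 6*k^2 + 63*k + 54) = (k - 3)^2*(k^4 + 3*k^3 - 7*k^2 - 27*k - 18) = (k - 3)^2*(k + 3)*(k^3 - 7*k - 6) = (k - 3)^2*(k + 2)*(k + 3)*(k^2 - 2*k - 3) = (k - 3)^2*(k + 1)*(k + 2)*(k + 3)*(k - 3)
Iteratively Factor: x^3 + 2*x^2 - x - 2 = (x - 1)*(x^2 + 3*x + 2) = (x - 1)*(x + 2)*(x + 1)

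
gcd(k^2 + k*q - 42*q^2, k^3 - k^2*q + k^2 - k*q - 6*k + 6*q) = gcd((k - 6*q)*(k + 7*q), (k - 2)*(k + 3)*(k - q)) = 1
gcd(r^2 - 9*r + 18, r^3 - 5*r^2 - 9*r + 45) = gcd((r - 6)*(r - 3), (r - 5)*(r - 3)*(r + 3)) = r - 3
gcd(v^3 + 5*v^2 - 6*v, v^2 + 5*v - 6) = v^2 + 5*v - 6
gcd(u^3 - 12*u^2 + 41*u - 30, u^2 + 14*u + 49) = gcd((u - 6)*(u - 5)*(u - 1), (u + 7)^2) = 1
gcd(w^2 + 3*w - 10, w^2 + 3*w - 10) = w^2 + 3*w - 10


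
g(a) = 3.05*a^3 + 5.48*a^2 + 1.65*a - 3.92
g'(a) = 9.15*a^2 + 10.96*a + 1.65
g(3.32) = 173.57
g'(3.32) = 138.89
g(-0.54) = -3.69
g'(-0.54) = -1.60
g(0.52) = -1.15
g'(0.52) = 9.82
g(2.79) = 109.58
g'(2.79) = 103.45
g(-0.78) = -3.32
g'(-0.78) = -1.33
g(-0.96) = -3.15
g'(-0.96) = -0.44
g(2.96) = 128.08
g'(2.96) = 114.26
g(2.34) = 69.03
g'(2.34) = 77.40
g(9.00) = 2678.26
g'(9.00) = 841.44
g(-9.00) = -1798.34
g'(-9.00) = 644.16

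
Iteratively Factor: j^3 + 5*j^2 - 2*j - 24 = (j + 3)*(j^2 + 2*j - 8) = (j - 2)*(j + 3)*(j + 4)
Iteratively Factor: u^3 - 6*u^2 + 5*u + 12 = (u - 3)*(u^2 - 3*u - 4) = (u - 3)*(u + 1)*(u - 4)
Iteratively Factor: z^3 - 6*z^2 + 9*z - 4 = (z - 1)*(z^2 - 5*z + 4) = (z - 4)*(z - 1)*(z - 1)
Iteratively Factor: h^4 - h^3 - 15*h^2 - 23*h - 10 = (h + 1)*(h^3 - 2*h^2 - 13*h - 10) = (h + 1)^2*(h^2 - 3*h - 10) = (h + 1)^2*(h + 2)*(h - 5)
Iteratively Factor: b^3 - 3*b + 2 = (b + 2)*(b^2 - 2*b + 1) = (b - 1)*(b + 2)*(b - 1)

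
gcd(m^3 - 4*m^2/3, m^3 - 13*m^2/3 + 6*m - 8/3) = m - 4/3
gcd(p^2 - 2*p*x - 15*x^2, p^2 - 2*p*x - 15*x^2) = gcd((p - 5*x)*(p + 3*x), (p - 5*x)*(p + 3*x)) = -p^2 + 2*p*x + 15*x^2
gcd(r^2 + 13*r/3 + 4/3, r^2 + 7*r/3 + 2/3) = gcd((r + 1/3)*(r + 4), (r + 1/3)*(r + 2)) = r + 1/3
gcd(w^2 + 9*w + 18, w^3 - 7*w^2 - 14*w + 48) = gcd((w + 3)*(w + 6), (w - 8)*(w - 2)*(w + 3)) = w + 3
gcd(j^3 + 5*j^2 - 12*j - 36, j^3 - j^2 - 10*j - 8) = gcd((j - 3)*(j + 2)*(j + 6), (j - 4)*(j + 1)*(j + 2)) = j + 2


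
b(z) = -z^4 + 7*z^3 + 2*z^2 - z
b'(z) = -4*z^3 + 21*z^2 + 4*z - 1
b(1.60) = 25.64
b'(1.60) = 42.78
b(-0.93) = -3.72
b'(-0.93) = 16.66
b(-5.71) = -2295.30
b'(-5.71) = 1405.52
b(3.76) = 196.75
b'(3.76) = 98.30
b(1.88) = 39.21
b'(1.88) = 54.16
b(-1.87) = -49.14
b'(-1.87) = 91.11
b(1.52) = 22.35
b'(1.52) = 39.55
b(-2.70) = -173.65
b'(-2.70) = 220.02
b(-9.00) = -11493.00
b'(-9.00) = 4580.00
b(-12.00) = -32532.00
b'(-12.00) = 9887.00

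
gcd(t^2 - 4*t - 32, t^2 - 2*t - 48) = t - 8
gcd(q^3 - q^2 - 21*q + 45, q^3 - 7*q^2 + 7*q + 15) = q - 3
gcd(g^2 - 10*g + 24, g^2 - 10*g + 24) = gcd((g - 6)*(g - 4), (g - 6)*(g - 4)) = g^2 - 10*g + 24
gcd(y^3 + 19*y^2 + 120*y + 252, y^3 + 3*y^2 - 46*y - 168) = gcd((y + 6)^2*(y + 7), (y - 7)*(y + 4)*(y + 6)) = y + 6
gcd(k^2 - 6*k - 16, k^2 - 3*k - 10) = k + 2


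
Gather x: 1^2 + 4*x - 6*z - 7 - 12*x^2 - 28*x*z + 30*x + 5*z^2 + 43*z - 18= -12*x^2 + x*(34 - 28*z) + 5*z^2 + 37*z - 24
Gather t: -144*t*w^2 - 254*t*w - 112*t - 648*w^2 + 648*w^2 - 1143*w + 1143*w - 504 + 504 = t*(-144*w^2 - 254*w - 112)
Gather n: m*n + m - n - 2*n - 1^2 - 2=m + n*(m - 3) - 3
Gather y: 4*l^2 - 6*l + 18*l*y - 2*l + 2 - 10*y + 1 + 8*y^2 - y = 4*l^2 - 8*l + 8*y^2 + y*(18*l - 11) + 3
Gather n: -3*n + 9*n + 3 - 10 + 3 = 6*n - 4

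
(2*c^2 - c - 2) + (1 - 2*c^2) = -c - 1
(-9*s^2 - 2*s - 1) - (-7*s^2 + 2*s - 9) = -2*s^2 - 4*s + 8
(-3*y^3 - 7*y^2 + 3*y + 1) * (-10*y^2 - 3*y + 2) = 30*y^5 + 79*y^4 - 15*y^3 - 33*y^2 + 3*y + 2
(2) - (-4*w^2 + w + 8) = 4*w^2 - w - 6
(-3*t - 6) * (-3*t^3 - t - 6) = 9*t^4 + 18*t^3 + 3*t^2 + 24*t + 36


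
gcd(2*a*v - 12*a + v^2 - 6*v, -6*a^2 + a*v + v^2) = 1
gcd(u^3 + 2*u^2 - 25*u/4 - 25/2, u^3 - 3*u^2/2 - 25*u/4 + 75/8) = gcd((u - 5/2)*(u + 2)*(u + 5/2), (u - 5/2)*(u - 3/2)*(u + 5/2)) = u^2 - 25/4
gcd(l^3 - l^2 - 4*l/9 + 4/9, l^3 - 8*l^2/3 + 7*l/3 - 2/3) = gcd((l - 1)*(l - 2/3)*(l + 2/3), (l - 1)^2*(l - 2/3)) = l^2 - 5*l/3 + 2/3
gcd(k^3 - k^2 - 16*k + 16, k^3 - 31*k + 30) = k - 1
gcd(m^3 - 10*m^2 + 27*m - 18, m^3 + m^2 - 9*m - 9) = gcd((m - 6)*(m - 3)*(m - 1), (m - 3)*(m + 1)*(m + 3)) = m - 3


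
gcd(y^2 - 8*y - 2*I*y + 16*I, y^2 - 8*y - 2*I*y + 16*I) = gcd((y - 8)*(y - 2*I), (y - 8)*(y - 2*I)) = y^2 + y*(-8 - 2*I) + 16*I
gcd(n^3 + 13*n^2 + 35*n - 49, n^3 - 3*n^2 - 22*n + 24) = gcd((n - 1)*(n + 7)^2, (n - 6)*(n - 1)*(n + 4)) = n - 1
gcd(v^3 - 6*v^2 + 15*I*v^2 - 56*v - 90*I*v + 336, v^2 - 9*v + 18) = v - 6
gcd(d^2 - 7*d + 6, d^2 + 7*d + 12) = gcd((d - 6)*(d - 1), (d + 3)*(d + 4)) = 1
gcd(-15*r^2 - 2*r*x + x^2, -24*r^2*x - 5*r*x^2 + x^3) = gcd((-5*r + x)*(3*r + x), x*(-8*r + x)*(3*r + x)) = 3*r + x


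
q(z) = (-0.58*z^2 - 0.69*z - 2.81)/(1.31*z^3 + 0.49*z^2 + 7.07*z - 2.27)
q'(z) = (-1.16*z - 0.69)/(1.31*z^3 + 0.49*z^2 + 7.07*z - 2.27) + (-3.93*z^2 - 0.98*z - 7.07)*(-0.58*z^2 - 0.69*z - 2.81)/(1.31*z^3 + 0.49*z^2 + 7.07*z - 2.27)^2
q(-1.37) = 0.21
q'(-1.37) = 0.12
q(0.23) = 4.98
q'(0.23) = 63.68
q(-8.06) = 0.05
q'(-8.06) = 0.01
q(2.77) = -0.19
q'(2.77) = 0.07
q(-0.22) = 0.70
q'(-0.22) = 1.41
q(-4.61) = 0.08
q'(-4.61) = 0.01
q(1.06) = -0.57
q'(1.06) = 0.71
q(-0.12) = 0.88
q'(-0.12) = 2.15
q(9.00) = -0.05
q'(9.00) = 0.01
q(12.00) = -0.04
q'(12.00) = 0.00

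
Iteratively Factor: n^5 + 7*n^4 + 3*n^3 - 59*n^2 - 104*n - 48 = (n + 1)*(n^4 + 6*n^3 - 3*n^2 - 56*n - 48) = (n - 3)*(n + 1)*(n^3 + 9*n^2 + 24*n + 16) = (n - 3)*(n + 1)*(n + 4)*(n^2 + 5*n + 4) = (n - 3)*(n + 1)^2*(n + 4)*(n + 4)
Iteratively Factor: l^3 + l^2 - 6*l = (l + 3)*(l^2 - 2*l) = l*(l + 3)*(l - 2)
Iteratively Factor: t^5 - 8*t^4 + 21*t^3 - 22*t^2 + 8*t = (t - 2)*(t^4 - 6*t^3 + 9*t^2 - 4*t) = (t - 4)*(t - 2)*(t^3 - 2*t^2 + t) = t*(t - 4)*(t - 2)*(t^2 - 2*t + 1) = t*(t - 4)*(t - 2)*(t - 1)*(t - 1)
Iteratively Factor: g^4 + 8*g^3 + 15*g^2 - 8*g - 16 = (g - 1)*(g^3 + 9*g^2 + 24*g + 16) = (g - 1)*(g + 4)*(g^2 + 5*g + 4) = (g - 1)*(g + 1)*(g + 4)*(g + 4)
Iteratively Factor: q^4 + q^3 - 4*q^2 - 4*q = (q)*(q^3 + q^2 - 4*q - 4) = q*(q + 2)*(q^2 - q - 2) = q*(q - 2)*(q + 2)*(q + 1)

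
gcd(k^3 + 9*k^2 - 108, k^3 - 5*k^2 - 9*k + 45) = k - 3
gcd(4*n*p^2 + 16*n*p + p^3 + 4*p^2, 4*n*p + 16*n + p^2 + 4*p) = 4*n*p + 16*n + p^2 + 4*p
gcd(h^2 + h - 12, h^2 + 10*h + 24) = h + 4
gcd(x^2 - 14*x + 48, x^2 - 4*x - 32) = x - 8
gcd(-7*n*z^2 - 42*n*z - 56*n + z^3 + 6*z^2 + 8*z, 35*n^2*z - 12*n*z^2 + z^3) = -7*n + z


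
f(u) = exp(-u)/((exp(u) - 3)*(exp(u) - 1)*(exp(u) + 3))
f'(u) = -exp(-u)/((exp(u) - 3)*(exp(u) - 1)*(exp(u) + 3)) - 1/((exp(u) - 3)*(exp(u) - 1)*(exp(u) + 3)^2) - 1/((exp(u) - 3)*(exp(u) - 1)^2*(exp(u) + 3)) - 1/((exp(u) - 3)^2*(exp(u) - 1)*(exp(u) + 3))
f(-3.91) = 5.66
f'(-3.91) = -5.54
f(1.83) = 0.00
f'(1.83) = -0.00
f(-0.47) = 0.50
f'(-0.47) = 0.38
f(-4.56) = 10.73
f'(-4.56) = -10.62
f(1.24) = 0.04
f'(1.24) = -0.42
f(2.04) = 0.00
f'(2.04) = -0.00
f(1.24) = 0.04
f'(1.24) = -0.42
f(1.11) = 0.78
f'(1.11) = -71.34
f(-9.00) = 900.45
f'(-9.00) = -900.34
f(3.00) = 0.00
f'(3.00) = 0.00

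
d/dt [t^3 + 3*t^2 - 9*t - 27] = 3*t^2 + 6*t - 9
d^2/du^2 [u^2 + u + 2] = 2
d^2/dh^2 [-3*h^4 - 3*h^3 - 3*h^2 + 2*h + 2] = -36*h^2 - 18*h - 6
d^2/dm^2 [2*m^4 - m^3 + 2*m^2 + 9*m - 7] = 24*m^2 - 6*m + 4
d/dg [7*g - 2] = 7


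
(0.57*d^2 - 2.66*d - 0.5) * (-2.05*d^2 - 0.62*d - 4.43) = -1.1685*d^4 + 5.0996*d^3 + 0.1491*d^2 + 12.0938*d + 2.215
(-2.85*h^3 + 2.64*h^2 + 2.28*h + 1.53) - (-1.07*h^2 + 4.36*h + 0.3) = -2.85*h^3 + 3.71*h^2 - 2.08*h + 1.23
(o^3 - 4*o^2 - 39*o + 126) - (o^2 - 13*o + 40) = o^3 - 5*o^2 - 26*o + 86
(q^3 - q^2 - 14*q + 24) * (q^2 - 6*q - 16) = q^5 - 7*q^4 - 24*q^3 + 124*q^2 + 80*q - 384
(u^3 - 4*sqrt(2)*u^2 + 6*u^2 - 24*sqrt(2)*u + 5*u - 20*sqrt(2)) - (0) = u^3 - 4*sqrt(2)*u^2 + 6*u^2 - 24*sqrt(2)*u + 5*u - 20*sqrt(2)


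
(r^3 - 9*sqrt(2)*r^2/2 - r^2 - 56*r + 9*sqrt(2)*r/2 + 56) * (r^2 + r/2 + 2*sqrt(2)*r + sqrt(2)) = r^5 - 5*sqrt(2)*r^4/2 - r^4/2 - 149*r^3/2 + 5*sqrt(2)*r^3/4 - 443*sqrt(2)*r^2/4 + 37*r^2 + 37*r + 56*sqrt(2)*r + 56*sqrt(2)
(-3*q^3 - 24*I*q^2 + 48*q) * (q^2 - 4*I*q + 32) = -3*q^5 - 12*I*q^4 - 144*q^3 - 960*I*q^2 + 1536*q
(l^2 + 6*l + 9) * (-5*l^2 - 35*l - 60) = -5*l^4 - 65*l^3 - 315*l^2 - 675*l - 540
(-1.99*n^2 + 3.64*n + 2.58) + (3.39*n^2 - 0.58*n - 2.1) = 1.4*n^2 + 3.06*n + 0.48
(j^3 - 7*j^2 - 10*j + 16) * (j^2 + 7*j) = j^5 - 59*j^3 - 54*j^2 + 112*j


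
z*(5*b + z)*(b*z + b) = 5*b^2*z^2 + 5*b^2*z + b*z^3 + b*z^2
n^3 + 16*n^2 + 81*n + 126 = (n + 3)*(n + 6)*(n + 7)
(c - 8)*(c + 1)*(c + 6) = c^3 - c^2 - 50*c - 48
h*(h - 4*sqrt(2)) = h^2 - 4*sqrt(2)*h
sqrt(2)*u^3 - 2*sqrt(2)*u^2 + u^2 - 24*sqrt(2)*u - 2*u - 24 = (u - 6)*(u + 4)*(sqrt(2)*u + 1)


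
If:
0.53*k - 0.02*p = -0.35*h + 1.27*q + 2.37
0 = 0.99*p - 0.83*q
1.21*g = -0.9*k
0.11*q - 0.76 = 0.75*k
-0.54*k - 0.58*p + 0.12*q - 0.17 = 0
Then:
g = 0.66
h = 11.23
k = -0.89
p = 0.71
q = 0.85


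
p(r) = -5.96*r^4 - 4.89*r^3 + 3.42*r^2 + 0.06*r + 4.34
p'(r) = -23.84*r^3 - 14.67*r^2 + 6.84*r + 0.06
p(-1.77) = -16.43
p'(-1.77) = 74.19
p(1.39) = -24.35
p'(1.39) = -82.80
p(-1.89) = -26.59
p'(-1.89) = 95.68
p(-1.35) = 2.73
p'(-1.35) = 22.75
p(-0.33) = 4.80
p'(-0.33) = -2.94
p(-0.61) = 5.86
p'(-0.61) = -4.16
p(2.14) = -152.79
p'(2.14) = -286.13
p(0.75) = 2.36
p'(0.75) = -13.12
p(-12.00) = -114640.54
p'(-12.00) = 39001.02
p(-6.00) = -6540.82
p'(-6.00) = 4580.34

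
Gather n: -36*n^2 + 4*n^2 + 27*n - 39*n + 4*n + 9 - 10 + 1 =-32*n^2 - 8*n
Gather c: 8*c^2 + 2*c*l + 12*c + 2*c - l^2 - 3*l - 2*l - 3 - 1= 8*c^2 + c*(2*l + 14) - l^2 - 5*l - 4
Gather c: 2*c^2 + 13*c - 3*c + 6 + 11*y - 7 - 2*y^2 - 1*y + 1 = 2*c^2 + 10*c - 2*y^2 + 10*y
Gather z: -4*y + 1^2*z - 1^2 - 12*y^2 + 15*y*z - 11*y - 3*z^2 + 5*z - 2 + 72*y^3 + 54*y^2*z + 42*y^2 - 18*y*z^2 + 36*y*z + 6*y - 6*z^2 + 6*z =72*y^3 + 30*y^2 - 9*y + z^2*(-18*y - 9) + z*(54*y^2 + 51*y + 12) - 3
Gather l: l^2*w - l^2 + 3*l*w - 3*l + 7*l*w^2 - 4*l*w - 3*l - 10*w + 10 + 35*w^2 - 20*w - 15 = l^2*(w - 1) + l*(7*w^2 - w - 6) + 35*w^2 - 30*w - 5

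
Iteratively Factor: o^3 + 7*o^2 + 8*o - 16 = (o + 4)*(o^2 + 3*o - 4) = (o - 1)*(o + 4)*(o + 4)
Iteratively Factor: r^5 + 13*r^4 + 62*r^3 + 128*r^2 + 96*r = (r + 4)*(r^4 + 9*r^3 + 26*r^2 + 24*r) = (r + 4)^2*(r^3 + 5*r^2 + 6*r) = (r + 2)*(r + 4)^2*(r^2 + 3*r) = r*(r + 2)*(r + 4)^2*(r + 3)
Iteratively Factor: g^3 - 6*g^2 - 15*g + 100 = (g + 4)*(g^2 - 10*g + 25) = (g - 5)*(g + 4)*(g - 5)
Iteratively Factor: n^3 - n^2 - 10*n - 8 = (n - 4)*(n^2 + 3*n + 2) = (n - 4)*(n + 2)*(n + 1)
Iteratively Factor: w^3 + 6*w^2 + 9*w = (w)*(w^2 + 6*w + 9) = w*(w + 3)*(w + 3)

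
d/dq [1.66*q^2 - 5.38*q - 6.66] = 3.32*q - 5.38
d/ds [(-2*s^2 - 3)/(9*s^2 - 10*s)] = 2*(10*s^2 + 27*s - 15)/(s^2*(81*s^2 - 180*s + 100))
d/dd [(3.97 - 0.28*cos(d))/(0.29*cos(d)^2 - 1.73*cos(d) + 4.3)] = (-0.0812*cos(d)^2 + 2.3026*cos(d) - 5.6641)*sin(d)/(0.0841*cos(d)^4 - 1.0034*cos(d)^3 + 5.4869*cos(d)^2 - 14.878*cos(d) + 18.49)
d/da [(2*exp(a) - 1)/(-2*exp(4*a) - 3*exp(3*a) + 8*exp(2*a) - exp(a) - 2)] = ((2*exp(a) - 1)*(8*exp(3*a) + 9*exp(2*a) - 16*exp(a) + 1) - 4*exp(4*a) - 6*exp(3*a) + 16*exp(2*a) - 2*exp(a) - 4)*exp(a)/(2*exp(4*a) + 3*exp(3*a) - 8*exp(2*a) + exp(a) + 2)^2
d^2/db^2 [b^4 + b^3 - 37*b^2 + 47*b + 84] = 12*b^2 + 6*b - 74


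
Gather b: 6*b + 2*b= 8*b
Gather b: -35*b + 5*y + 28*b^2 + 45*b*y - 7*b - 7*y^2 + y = 28*b^2 + b*(45*y - 42) - 7*y^2 + 6*y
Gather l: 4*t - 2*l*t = -2*l*t + 4*t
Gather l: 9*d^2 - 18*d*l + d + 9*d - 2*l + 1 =9*d^2 + 10*d + l*(-18*d - 2) + 1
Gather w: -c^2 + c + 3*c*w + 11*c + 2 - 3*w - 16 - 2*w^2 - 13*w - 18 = -c^2 + 12*c - 2*w^2 + w*(3*c - 16) - 32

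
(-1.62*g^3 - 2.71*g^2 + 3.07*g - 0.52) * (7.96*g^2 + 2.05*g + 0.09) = -12.8952*g^5 - 24.8926*g^4 + 18.7359*g^3 + 1.9104*g^2 - 0.7897*g - 0.0468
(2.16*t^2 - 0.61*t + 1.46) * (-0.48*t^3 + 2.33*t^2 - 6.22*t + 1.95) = -1.0368*t^5 + 5.3256*t^4 - 15.5573*t^3 + 11.408*t^2 - 10.2707*t + 2.847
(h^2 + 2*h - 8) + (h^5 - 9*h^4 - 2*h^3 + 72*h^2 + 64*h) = h^5 - 9*h^4 - 2*h^3 + 73*h^2 + 66*h - 8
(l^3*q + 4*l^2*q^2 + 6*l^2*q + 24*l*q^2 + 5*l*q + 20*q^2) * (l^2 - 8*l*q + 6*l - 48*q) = l^5*q - 4*l^4*q^2 + 12*l^4*q - 32*l^3*q^3 - 48*l^3*q^2 + 41*l^3*q - 384*l^2*q^3 - 164*l^2*q^2 + 30*l^2*q - 1312*l*q^3 - 120*l*q^2 - 960*q^3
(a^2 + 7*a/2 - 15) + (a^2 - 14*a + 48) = 2*a^2 - 21*a/2 + 33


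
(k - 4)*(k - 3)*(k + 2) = k^3 - 5*k^2 - 2*k + 24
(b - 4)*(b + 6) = b^2 + 2*b - 24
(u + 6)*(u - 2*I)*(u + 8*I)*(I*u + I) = I*u^4 - 6*u^3 + 7*I*u^3 - 42*u^2 + 22*I*u^2 - 36*u + 112*I*u + 96*I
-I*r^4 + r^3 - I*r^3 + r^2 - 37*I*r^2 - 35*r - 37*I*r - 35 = (r - 5*I)*(r - I)*(r + 7*I)*(-I*r - I)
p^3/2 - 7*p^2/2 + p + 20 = (p/2 + 1)*(p - 5)*(p - 4)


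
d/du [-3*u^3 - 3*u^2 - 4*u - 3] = -9*u^2 - 6*u - 4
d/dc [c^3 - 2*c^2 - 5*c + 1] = 3*c^2 - 4*c - 5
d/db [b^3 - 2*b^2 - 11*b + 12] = 3*b^2 - 4*b - 11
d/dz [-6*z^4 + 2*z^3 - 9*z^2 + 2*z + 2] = -24*z^3 + 6*z^2 - 18*z + 2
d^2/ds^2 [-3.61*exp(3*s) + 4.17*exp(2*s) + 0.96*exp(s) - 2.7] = (-32.49*exp(2*s) + 16.68*exp(s) + 0.96)*exp(s)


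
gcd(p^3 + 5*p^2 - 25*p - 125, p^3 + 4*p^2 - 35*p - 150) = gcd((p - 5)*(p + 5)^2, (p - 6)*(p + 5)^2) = p^2 + 10*p + 25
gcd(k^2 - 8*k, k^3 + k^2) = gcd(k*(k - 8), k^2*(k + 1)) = k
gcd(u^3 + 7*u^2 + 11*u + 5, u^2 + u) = u + 1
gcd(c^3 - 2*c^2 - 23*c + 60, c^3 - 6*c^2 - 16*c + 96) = c - 4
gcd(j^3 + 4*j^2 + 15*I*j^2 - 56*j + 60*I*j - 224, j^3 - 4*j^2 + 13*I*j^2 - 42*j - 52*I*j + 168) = j + 7*I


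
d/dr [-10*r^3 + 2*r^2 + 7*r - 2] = -30*r^2 + 4*r + 7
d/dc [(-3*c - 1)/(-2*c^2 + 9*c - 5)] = 2*(-3*c^2 - 2*c + 12)/(4*c^4 - 36*c^3 + 101*c^2 - 90*c + 25)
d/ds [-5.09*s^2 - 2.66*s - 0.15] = -10.18*s - 2.66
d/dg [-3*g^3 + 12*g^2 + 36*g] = -9*g^2 + 24*g + 36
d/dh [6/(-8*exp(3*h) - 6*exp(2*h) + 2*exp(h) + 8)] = (36*exp(2*h) + 18*exp(h) - 3)*exp(h)/(4*exp(3*h) + 3*exp(2*h) - exp(h) - 4)^2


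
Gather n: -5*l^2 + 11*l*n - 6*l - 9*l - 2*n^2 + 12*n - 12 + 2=-5*l^2 - 15*l - 2*n^2 + n*(11*l + 12) - 10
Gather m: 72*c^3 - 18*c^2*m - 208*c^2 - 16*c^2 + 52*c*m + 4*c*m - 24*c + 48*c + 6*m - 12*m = 72*c^3 - 224*c^2 + 24*c + m*(-18*c^2 + 56*c - 6)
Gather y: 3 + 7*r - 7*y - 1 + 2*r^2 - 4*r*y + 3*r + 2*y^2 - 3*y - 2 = 2*r^2 + 10*r + 2*y^2 + y*(-4*r - 10)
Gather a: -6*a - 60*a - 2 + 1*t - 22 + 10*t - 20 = -66*a + 11*t - 44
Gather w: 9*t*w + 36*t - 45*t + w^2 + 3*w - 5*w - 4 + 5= -9*t + w^2 + w*(9*t - 2) + 1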